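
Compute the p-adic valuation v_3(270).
v_3(270) = 3

v_3(n) is the largest exponent k such that 3^k divides n. Factor out: 270 = 3^3 · 10. (Sign doesn't affect v_p.) So v_3(270) = 3.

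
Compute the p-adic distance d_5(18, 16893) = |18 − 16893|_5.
d_5(18, 16893) = 1/625

Step 1 — x − y = 18 − 16893 = -16875. Step 2 — v_5(-16875) = 4 (factor: -16875 = −(5^4 · 27); the sign does not affect v_p). Step 3 — |x − y|_5 = 5^{-4} = 1/625.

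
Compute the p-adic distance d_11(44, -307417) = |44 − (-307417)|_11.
d_11(44, -307417) = 1/14641

Step 1 — x − y = 44 − (-307417) = 307461. Step 2 — v_11(307461) = 4 (factor: 307461 = (11^4 · 21); the sign does not affect v_p). Step 3 — |x − y|_11 = 11^{-4} = 1/14641.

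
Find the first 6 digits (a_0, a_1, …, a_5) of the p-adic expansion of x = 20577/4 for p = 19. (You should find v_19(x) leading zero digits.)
(a_0, …, a_5) = (0, 0, 0, 15, 4, 14)

v_19(20577/4) = 3, so a_0 = ... = a_2 = 0. Factor out: x = 19^3 · u with u = 3/4 a unit in ℤ_19. Expand u iteratively via a_{v+i} = u_i mod 19, u_{i+1} = (u_i − a_{v+i})/19:
  u_0 = 3/4;  a_3 = 15;  u_1 = (u_0 − 15)/19 = -3/4
  u_1 = -3/4;  a_4 = 4;  u_2 = (u_1 − 4)/19 = -1/4
  u_2 = -1/4;  a_5 = 14;  u_3 = (u_2 − 14)/19 = -3/4
Digits: (0, 0, 0, 15, 4, 14).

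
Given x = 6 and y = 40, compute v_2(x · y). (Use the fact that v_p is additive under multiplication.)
v_2(240) = 4

v_p(x) = 1 (factor: 6 = 2^1 · 3); v_p(y) = 3 (factor: 40 = 2^3 · 5). Additivity: v_p(xy) = v_p(x) + v_p(y) = 1 + 3 = 4. (Direct check: xy = 240 = 2^4 · (15).)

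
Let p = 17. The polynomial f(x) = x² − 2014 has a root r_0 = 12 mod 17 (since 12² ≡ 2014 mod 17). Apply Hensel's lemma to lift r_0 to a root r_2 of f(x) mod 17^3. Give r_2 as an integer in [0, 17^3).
r_2 = 4160 (mod 4913)

Hensel's recurrence: r_{i+1} = r_i − f(r_i)·(f′(r_i))^{-1} mod 17^{i+2}, with f′(x) = 2x. Iterate:
  r_0 = 12 (mod 17)
  r_1 = 114 (mod 289)
  r_2 = 4160 (mod 4913)
Final: r_2 = 4160, and one checks f(r_2) ≡ 0 mod 17^3.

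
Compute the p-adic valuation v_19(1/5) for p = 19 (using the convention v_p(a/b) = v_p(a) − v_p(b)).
v_19(1/5) = 0

Factor powers of 19 from the numerator and denominator of the reduced fraction: 1 = 19^0 · 1 and 5 = 19^0 · 5. Apply v_p(a/b) = v_p(a) − v_p(b): v_19(1/5) = 0 − 0 = 0.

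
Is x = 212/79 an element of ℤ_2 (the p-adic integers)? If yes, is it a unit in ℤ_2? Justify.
x ∈ ℤ_2 but not a unit; v_2(x) = 2 > 0

ℤ_2 = {x ∈ ℚ_2 : v_2(x) ≥ 0} and ℤ_2^× = {x ∈ ℤ_2 : v_2(x) = 0}. Here v_2(212/79) = v_2(num) − v_2(den) = 2; compare against these criteria.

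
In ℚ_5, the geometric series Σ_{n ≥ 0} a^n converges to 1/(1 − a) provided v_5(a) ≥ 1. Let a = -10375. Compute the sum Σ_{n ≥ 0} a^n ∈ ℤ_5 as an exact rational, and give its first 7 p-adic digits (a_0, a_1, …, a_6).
Σ a^n = 1/(1 − a) = 1/10376;  first 7 digits = (1, 0, 0, 2, 3, 1, 3)

v_5(a) = 3 ≥ 1, so the series converges in ℤ_5 to 1/(1 − a) = 1/(1 − (-10375)) = 1/10376. Expand this rational in ℤ_5: compute digits iteratively via d_i = x_i mod 5, x_{i+1} = (x_i − d_i)/5. The first 7 digits are (1, 0, 0, 2, 3, 1, 3).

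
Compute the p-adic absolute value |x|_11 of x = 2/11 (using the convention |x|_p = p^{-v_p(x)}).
|2/11|_11 = 11

Step 1 — compute v_11(x) by factoring powers of 11 out of the numerator and denominator: v_11(2/11) = -1. Step 2 — apply |x|_p = p^{-v_p(x)} = 11^{1} = 11.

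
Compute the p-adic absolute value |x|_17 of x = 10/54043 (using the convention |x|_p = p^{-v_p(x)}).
|10/54043|_17 = 4913

Step 1 — compute v_17(x) by factoring powers of 17 out of the numerator and denominator: v_17(10/54043) = -3. Step 2 — apply |x|_p = p^{-v_p(x)} = 17^{3} = 4913.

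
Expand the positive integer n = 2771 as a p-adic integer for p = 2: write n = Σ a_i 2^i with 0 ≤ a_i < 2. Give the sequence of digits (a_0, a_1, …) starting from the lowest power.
(a_0, a_1, …) = (1, 1, 0, 0, 1, 0, 1, 1, 0, 1, 0, 1)

Repeated division by 2 gives the digits low-to-high: 2771 = 1 + 1·2^1 + 1·2^4 + 1·2^6 + 1·2^7 + 1·2^9 + 1·2^11. Digit sequence: (1, 1, 0, 0, 1, 0, 1, 1, 0, 1, 0, 1).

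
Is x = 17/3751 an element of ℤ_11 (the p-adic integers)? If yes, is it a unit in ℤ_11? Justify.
x ∉ ℤ_11 (v_11(x) = -2 < 0)

ℤ_11 = {x ∈ ℚ_11 : v_11(x) ≥ 0} and ℤ_11^× = {x ∈ ℤ_11 : v_11(x) = 0}. Here v_11(17/3751) = v_11(num) − v_11(den) = -2; compare against these criteria.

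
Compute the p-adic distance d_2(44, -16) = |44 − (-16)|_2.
d_2(44, -16) = 1/4

Step 1 — x − y = 44 − (-16) = 60. Step 2 — v_2(60) = 2 (factor: 60 = (2^2 · 15); the sign does not affect v_p). Step 3 — |x − y|_2 = 2^{-2} = 1/4.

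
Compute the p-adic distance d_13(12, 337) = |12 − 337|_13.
d_13(12, 337) = 1/13

Step 1 — x − y = 12 − 337 = -325. Step 2 — v_13(-325) = 1 (factor: -325 = −(13^1 · 25); the sign does not affect v_p). Step 3 — |x − y|_13 = 13^{-1} = 1/13.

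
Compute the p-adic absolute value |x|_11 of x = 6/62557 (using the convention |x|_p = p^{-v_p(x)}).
|6/62557|_11 = 1331

Step 1 — compute v_11(x) by factoring powers of 11 out of the numerator and denominator: v_11(6/62557) = -3. Step 2 — apply |x|_p = p^{-v_p(x)} = 11^{3} = 1331.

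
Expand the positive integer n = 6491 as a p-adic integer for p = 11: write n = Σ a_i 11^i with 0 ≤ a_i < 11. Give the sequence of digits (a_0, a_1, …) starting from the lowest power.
(a_0, a_1, …) = (1, 7, 9, 4)

Repeated division by 11 gives the digits low-to-high: 6491 = 1 + 7·11^1 + 9·11^2 + 4·11^3. Digit sequence: (1, 7, 9, 4).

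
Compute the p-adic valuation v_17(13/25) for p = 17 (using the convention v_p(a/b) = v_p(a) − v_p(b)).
v_17(13/25) = 0

Factor powers of 17 from the numerator and denominator of the reduced fraction: 13 = 17^0 · 13 and 25 = 17^0 · 25. Apply v_p(a/b) = v_p(a) − v_p(b): v_17(13/25) = 0 − 0 = 0.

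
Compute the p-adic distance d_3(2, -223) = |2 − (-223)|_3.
d_3(2, -223) = 1/9

Step 1 — x − y = 2 − (-223) = 225. Step 2 — v_3(225) = 2 (factor: 225 = (3^2 · 25); the sign does not affect v_p). Step 3 — |x − y|_3 = 3^{-2} = 1/9.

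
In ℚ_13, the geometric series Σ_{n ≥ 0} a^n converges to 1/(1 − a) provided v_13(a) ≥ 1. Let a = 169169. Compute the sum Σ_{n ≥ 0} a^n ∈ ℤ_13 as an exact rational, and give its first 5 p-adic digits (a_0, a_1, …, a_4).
Σ a^n = 1/(1 − a) = -1/169168;  first 5 digits = (1, 0, 0, 12, 5)

v_13(a) = 3 ≥ 1, so the series converges in ℤ_13 to 1/(1 − a) = 1/(1 − 169169) = -1/169168. Expand this rational in ℤ_13: compute digits iteratively via d_i = x_i mod 13, x_{i+1} = (x_i − d_i)/13. The first 5 digits are (1, 0, 0, 12, 5).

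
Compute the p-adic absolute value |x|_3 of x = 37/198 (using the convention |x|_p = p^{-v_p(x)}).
|37/198|_3 = 9

Step 1 — compute v_3(x) by factoring powers of 3 out of the numerator and denominator: v_3(37/198) = -2. Step 2 — apply |x|_p = p^{-v_p(x)} = 3^{2} = 9.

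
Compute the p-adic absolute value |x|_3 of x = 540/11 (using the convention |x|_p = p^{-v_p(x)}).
|540/11|_3 = 1/27

Step 1 — compute v_3(x) by factoring powers of 3 out of the numerator and denominator: v_3(540/11) = 3. Step 2 — apply |x|_p = p^{-v_p(x)} = 3^{-3} = 1/27.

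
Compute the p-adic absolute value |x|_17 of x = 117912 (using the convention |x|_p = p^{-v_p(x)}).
|117912|_17 = 1/4913

Step 1 — compute v_17(x) by factoring powers of 17 out of the numerator and denominator: v_17(117912) = 3. Step 2 — apply |x|_p = p^{-v_p(x)} = 17^{-3} = 1/4913.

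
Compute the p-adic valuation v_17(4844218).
v_17(4844218) = 4

v_17(n) is the largest exponent k such that 17^k divides n. Factor out: 4844218 = 17^4 · 58. (Sign doesn't affect v_p.) So v_17(4844218) = 4.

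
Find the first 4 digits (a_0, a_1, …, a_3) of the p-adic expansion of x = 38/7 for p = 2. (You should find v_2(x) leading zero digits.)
(a_0, …, a_3) = (0, 1, 0, 1)

v_2(38/7) = 1, so a_0 = ... = a_0 = 0. Factor out: x = 2^1 · u with u = 19/7 a unit in ℤ_2. Expand u iteratively via a_{v+i} = u_i mod 2, u_{i+1} = (u_i − a_{v+i})/2:
  u_0 = 19/7;  a_1 = 1;  u_1 = (u_0 − 1)/2 = 6/7
  u_1 = 6/7;  a_2 = 0;  u_2 = (u_1 − 0)/2 = 3/7
  u_2 = 3/7;  a_3 = 1;  u_3 = (u_2 − 1)/2 = -2/7
Digits: (0, 1, 0, 1).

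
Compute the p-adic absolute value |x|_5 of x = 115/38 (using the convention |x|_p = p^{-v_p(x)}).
|115/38|_5 = 1/5

Step 1 — compute v_5(x) by factoring powers of 5 out of the numerator and denominator: v_5(115/38) = 1. Step 2 — apply |x|_p = p^{-v_p(x)} = 5^{-1} = 1/5.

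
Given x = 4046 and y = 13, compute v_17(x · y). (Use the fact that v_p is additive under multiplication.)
v_17(52598) = 2

v_p(x) = 2 (factor: 4046 = 17^2 · 14); v_p(y) = 0 (factor: 13 = 17^0 · 13). Additivity: v_p(xy) = v_p(x) + v_p(y) = 2 + 0 = 2. (Direct check: xy = 52598 = 17^2 · (182).)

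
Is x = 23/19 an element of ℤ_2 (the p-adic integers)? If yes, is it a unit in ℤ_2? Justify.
x ∈ ℤ_2^× (unit); v_2(x) = 0

ℤ_2 = {x ∈ ℚ_2 : v_2(x) ≥ 0} and ℤ_2^× = {x ∈ ℤ_2 : v_2(x) = 0}. Here v_2(23/19) = v_2(num) − v_2(den) = 0; compare against these criteria.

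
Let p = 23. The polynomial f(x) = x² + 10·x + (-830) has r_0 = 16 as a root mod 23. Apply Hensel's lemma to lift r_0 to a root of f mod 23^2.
r_1 = 177 (mod 529)

Hensel: r_{i+1} = r_i − f(r_i)·(f′(r_i))^{-1} mod 23^{i+2}, f′(x) = 2x + 10. Iterate:
  r_0 = 16 (mod 23)
  r_1 = 177 (mod 529)
Final: r = 177 satisfies f(r) ≡ 0 mod 23^2.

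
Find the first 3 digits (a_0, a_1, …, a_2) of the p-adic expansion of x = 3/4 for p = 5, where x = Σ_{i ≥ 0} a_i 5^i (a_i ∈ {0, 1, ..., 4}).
(a_0, …, a_2) = (2, 1, 1)

v_5(3/4) = 0 (numerator and denominator both coprime to 5), so x ∈ ℤ_5^×. Compute digits iteratively via a_i = x_i mod 5, x_{i+1} = (x_i − a_i)/5, with x_0 = x:
  x_0 = 3/4;  a_0 = 2;  x_1 = (x_0 − 2)/5 = -1/4
  x_1 = -1/4;  a_1 = 1;  x_2 = (x_1 − 1)/5 = -1/4
  x_2 = -1/4;  a_2 = 1;  x_3 = (x_2 − 1)/5 = -1/4
Digits: (2, 1, 1).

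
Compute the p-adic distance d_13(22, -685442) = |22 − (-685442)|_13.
d_13(22, -685442) = 1/28561

Step 1 — x − y = 22 − (-685442) = 685464. Step 2 — v_13(685464) = 4 (factor: 685464 = (13^4 · 24); the sign does not affect v_p). Step 3 — |x − y|_13 = 13^{-4} = 1/28561.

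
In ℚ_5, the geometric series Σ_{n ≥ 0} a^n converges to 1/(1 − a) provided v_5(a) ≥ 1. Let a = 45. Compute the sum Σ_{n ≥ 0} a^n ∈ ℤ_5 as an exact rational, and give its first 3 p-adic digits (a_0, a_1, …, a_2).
Σ a^n = 1/(1 − a) = -1/44;  first 3 digits = (1, 4, 2)

v_5(a) = 1 ≥ 1, so the series converges in ℤ_5 to 1/(1 − a) = 1/(1 − 45) = -1/44. Expand this rational in ℤ_5: compute digits iteratively via d_i = x_i mod 5, x_{i+1} = (x_i − d_i)/5. The first 3 digits are (1, 4, 2).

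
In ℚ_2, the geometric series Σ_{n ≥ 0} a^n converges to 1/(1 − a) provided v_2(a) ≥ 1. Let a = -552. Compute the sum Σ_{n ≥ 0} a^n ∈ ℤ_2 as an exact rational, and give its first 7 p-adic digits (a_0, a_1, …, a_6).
Σ a^n = 1/(1 − a) = 1/553;  first 7 digits = (1, 0, 0, 1, 1, 0, 0)

v_2(a) = 3 ≥ 1, so the series converges in ℤ_2 to 1/(1 − a) = 1/(1 − (-552)) = 1/553. Expand this rational in ℤ_2: compute digits iteratively via d_i = x_i mod 2, x_{i+1} = (x_i − d_i)/2. The first 7 digits are (1, 0, 0, 1, 1, 0, 0).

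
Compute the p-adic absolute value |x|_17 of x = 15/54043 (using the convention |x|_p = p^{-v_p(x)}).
|15/54043|_17 = 4913

Step 1 — compute v_17(x) by factoring powers of 17 out of the numerator and denominator: v_17(15/54043) = -3. Step 2 — apply |x|_p = p^{-v_p(x)} = 17^{3} = 4913.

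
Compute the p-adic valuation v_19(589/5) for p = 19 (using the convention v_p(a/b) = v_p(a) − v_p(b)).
v_19(589/5) = 1

Factor powers of 19 from the numerator and denominator of the reduced fraction: 589 = 19^1 · 31 and 5 = 19^0 · 5. Apply v_p(a/b) = v_p(a) − v_p(b): v_19(589/5) = 1 − 0 = 1.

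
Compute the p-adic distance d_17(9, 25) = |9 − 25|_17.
d_17(9, 25) = 1

Step 1 — x − y = 9 − 25 = -16. Step 2 — v_17(-16) = 0 (factor: -16 = −(17^0 · 16); the sign does not affect v_p). Step 3 — |x − y|_17 = 17^{0} = 1.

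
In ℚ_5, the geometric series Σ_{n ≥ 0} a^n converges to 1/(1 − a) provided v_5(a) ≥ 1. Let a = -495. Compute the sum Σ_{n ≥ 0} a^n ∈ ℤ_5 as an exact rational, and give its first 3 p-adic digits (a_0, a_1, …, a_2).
Σ a^n = 1/(1 − a) = 1/496;  first 3 digits = (1, 1, 1)

v_5(a) = 1 ≥ 1, so the series converges in ℤ_5 to 1/(1 − a) = 1/(1 − (-495)) = 1/496. Expand this rational in ℤ_5: compute digits iteratively via d_i = x_i mod 5, x_{i+1} = (x_i − d_i)/5. The first 3 digits are (1, 1, 1).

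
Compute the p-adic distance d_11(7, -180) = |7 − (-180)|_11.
d_11(7, -180) = 1/11

Step 1 — x − y = 7 − (-180) = 187. Step 2 — v_11(187) = 1 (factor: 187 = (11^1 · 17); the sign does not affect v_p). Step 3 — |x − y|_11 = 11^{-1} = 1/11.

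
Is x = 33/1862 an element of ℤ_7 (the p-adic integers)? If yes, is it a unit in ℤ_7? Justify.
x ∉ ℤ_7 (v_7(x) = -2 < 0)

ℤ_7 = {x ∈ ℚ_7 : v_7(x) ≥ 0} and ℤ_7^× = {x ∈ ℤ_7 : v_7(x) = 0}. Here v_7(33/1862) = v_7(num) − v_7(den) = -2; compare against these criteria.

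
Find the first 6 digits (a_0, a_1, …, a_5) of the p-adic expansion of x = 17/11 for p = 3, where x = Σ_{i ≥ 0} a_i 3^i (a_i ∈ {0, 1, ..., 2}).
(a_0, …, a_5) = (1, 1, 0, 1, 1, 2)

v_3(17/11) = 0 (numerator and denominator both coprime to 3), so x ∈ ℤ_3^×. Compute digits iteratively via a_i = x_i mod 3, x_{i+1} = (x_i − a_i)/3, with x_0 = x:
  x_0 = 17/11;  a_0 = 1;  x_1 = (x_0 − 1)/3 = 2/11
  x_1 = 2/11;  a_1 = 1;  x_2 = (x_1 − 1)/3 = -3/11
  x_2 = -3/11;  a_2 = 0;  x_3 = (x_2 − 0)/3 = -1/11
  x_3 = -1/11;  a_3 = 1;  x_4 = (x_3 − 1)/3 = -4/11
  x_4 = -4/11;  a_4 = 1;  x_5 = (x_4 − 1)/3 = -5/11
  x_5 = -5/11;  a_5 = 2;  x_6 = (x_5 − 2)/3 = -9/11
Digits: (1, 1, 0, 1, 1, 2).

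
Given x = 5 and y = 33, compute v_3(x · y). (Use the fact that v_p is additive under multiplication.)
v_3(165) = 1

v_p(x) = 0 (factor: 5 = 3^0 · 5); v_p(y) = 1 (factor: 33 = 3^1 · 11). Additivity: v_p(xy) = v_p(x) + v_p(y) = 0 + 1 = 1. (Direct check: xy = 165 = 3^1 · (55).)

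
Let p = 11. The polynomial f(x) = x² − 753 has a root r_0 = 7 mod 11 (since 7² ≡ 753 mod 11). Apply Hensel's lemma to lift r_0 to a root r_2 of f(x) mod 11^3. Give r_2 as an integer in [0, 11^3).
r_2 = 645 (mod 1331)

Hensel's recurrence: r_{i+1} = r_i − f(r_i)·(f′(r_i))^{-1} mod 11^{i+2}, with f′(x) = 2x. Iterate:
  r_0 = 7 (mod 11)
  r_1 = 40 (mod 121)
  r_2 = 645 (mod 1331)
Final: r_2 = 645, and one checks f(r_2) ≡ 0 mod 11^3.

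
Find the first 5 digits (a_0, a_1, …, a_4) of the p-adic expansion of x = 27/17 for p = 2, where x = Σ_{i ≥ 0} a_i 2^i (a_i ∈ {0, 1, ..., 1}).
(a_0, …, a_4) = (1, 1, 0, 1, 0)

v_2(27/17) = 0 (numerator and denominator both coprime to 2), so x ∈ ℤ_2^×. Compute digits iteratively via a_i = x_i mod 2, x_{i+1} = (x_i − a_i)/2, with x_0 = x:
  x_0 = 27/17;  a_0 = 1;  x_1 = (x_0 − 1)/2 = 5/17
  x_1 = 5/17;  a_1 = 1;  x_2 = (x_1 − 1)/2 = -6/17
  x_2 = -6/17;  a_2 = 0;  x_3 = (x_2 − 0)/2 = -3/17
  x_3 = -3/17;  a_3 = 1;  x_4 = (x_3 − 1)/2 = -10/17
  x_4 = -10/17;  a_4 = 0;  x_5 = (x_4 − 0)/2 = -5/17
Digits: (1, 1, 0, 1, 0).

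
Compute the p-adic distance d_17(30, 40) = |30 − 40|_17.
d_17(30, 40) = 1

Step 1 — x − y = 30 − 40 = -10. Step 2 — v_17(-10) = 0 (factor: -10 = −(17^0 · 10); the sign does not affect v_p). Step 3 — |x − y|_17 = 17^{0} = 1.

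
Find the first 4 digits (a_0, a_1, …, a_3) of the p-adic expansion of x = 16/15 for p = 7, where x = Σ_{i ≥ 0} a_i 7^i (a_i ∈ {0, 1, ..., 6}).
(a_0, …, a_3) = (2, 5, 3, 6)

v_7(16/15) = 0 (numerator and denominator both coprime to 7), so x ∈ ℤ_7^×. Compute digits iteratively via a_i = x_i mod 7, x_{i+1} = (x_i − a_i)/7, with x_0 = x:
  x_0 = 16/15;  a_0 = 2;  x_1 = (x_0 − 2)/7 = -2/15
  x_1 = -2/15;  a_1 = 5;  x_2 = (x_1 − 5)/7 = -11/15
  x_2 = -11/15;  a_2 = 3;  x_3 = (x_2 − 3)/7 = -8/15
  x_3 = -8/15;  a_3 = 6;  x_4 = (x_3 − 6)/7 = -14/15
Digits: (2, 5, 3, 6).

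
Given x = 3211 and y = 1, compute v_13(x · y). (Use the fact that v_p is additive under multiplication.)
v_13(3211) = 2

v_p(x) = 2 (factor: 3211 = 13^2 · 19); v_p(y) = 0 (factor: 1 = 13^0 · 1). Additivity: v_p(xy) = v_p(x) + v_p(y) = 2 + 0 = 2. (Direct check: xy = 3211 = 13^2 · (19).)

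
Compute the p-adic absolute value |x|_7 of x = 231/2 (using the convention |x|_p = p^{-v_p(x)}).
|231/2|_7 = 1/7

Step 1 — compute v_7(x) by factoring powers of 7 out of the numerator and denominator: v_7(231/2) = 1. Step 2 — apply |x|_p = p^{-v_p(x)} = 7^{-1} = 1/7.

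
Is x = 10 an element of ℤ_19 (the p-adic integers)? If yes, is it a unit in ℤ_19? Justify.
x ∈ ℤ_19^× (unit); v_19(x) = 0

ℤ_19 = {x ∈ ℚ_19 : v_19(x) ≥ 0} and ℤ_19^× = {x ∈ ℤ_19 : v_19(x) = 0}. Here v_19(10) = v_19(num) − v_19(den) = 0; compare against these criteria.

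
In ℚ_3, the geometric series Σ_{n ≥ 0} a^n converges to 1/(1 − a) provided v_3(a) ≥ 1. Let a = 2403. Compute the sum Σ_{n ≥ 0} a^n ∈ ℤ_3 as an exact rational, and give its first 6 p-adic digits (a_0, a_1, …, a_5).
Σ a^n = 1/(1 − a) = -1/2402;  first 6 digits = (1, 0, 0, 2, 2, 0)

v_3(a) = 3 ≥ 1, so the series converges in ℤ_3 to 1/(1 − a) = 1/(1 − 2403) = -1/2402. Expand this rational in ℤ_3: compute digits iteratively via d_i = x_i mod 3, x_{i+1} = (x_i − d_i)/3. The first 6 digits are (1, 0, 0, 2, 2, 0).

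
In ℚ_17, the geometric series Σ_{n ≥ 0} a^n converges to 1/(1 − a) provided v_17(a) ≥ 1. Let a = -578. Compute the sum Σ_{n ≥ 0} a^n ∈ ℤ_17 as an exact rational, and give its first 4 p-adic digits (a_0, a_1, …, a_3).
Σ a^n = 1/(1 − a) = 1/579;  first 4 digits = (1, 0, 15, 16)

v_17(a) = 2 ≥ 1, so the series converges in ℤ_17 to 1/(1 − a) = 1/(1 − (-578)) = 1/579. Expand this rational in ℤ_17: compute digits iteratively via d_i = x_i mod 17, x_{i+1} = (x_i − d_i)/17. The first 4 digits are (1, 0, 15, 16).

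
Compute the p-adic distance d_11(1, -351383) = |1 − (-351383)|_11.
d_11(1, -351383) = 1/14641

Step 1 — x − y = 1 − (-351383) = 351384. Step 2 — v_11(351384) = 4 (factor: 351384 = (11^4 · 24); the sign does not affect v_p). Step 3 — |x − y|_11 = 11^{-4} = 1/14641.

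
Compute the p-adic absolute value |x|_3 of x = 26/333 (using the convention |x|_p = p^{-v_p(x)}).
|26/333|_3 = 9

Step 1 — compute v_3(x) by factoring powers of 3 out of the numerator and denominator: v_3(26/333) = -2. Step 2 — apply |x|_p = p^{-v_p(x)} = 3^{2} = 9.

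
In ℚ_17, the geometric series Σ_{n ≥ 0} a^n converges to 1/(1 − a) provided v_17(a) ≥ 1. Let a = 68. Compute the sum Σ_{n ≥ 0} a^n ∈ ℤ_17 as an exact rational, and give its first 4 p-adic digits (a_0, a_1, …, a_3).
Σ a^n = 1/(1 − a) = -1/67;  first 4 digits = (1, 4, 16, 13)

v_17(a) = 1 ≥ 1, so the series converges in ℤ_17 to 1/(1 − a) = 1/(1 − 68) = -1/67. Expand this rational in ℤ_17: compute digits iteratively via d_i = x_i mod 17, x_{i+1} = (x_i − d_i)/17. The first 4 digits are (1, 4, 16, 13).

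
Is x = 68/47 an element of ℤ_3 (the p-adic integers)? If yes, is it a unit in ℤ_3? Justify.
x ∈ ℤ_3^× (unit); v_3(x) = 0

ℤ_3 = {x ∈ ℚ_3 : v_3(x) ≥ 0} and ℤ_3^× = {x ∈ ℤ_3 : v_3(x) = 0}. Here v_3(68/47) = v_3(num) − v_3(den) = 0; compare against these criteria.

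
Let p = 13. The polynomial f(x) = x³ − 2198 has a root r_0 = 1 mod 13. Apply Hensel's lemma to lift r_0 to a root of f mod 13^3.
r_2 = 1 (mod 2197)

Hensel: r_{i+1} = r_i − f(r_i)/f′(r_i) mod 13^{i+2}, where f′(x) = 3x². Iterate:
  r_0 = 1 (mod 13)
  r_1 = 1 (mod 169)
  r_2 = 1 (mod 2197)
Final: r = 1 with f(r) ≡ 0 mod 13^3.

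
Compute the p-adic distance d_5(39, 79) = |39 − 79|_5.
d_5(39, 79) = 1/5

Step 1 — x − y = 39 − 79 = -40. Step 2 — v_5(-40) = 1 (factor: -40 = −(5^1 · 8); the sign does not affect v_p). Step 3 — |x − y|_5 = 5^{-1} = 1/5.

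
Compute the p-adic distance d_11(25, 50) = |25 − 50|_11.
d_11(25, 50) = 1

Step 1 — x − y = 25 − 50 = -25. Step 2 — v_11(-25) = 0 (factor: -25 = −(11^0 · 25); the sign does not affect v_p). Step 3 — |x − y|_11 = 11^{0} = 1.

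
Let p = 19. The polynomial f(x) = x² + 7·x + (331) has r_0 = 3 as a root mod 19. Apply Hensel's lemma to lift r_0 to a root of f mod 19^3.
r_2 = 5779 (mod 6859)

Hensel: r_{i+1} = r_i − f(r_i)·(f′(r_i))^{-1} mod 19^{i+2}, f′(x) = 2x + 7. Iterate:
  r_0 = 3 (mod 19)
  r_1 = 3 (mod 361)
  r_2 = 5779 (mod 6859)
Final: r = 5779 satisfies f(r) ≡ 0 mod 19^3.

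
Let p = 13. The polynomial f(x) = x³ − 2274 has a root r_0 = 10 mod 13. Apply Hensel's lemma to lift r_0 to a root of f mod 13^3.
r_2 = 270 (mod 2197)

Hensel: r_{i+1} = r_i − f(r_i)/f′(r_i) mod 13^{i+2}, where f′(x) = 3x². Iterate:
  r_0 = 10 (mod 13)
  r_1 = 101 (mod 169)
  r_2 = 270 (mod 2197)
Final: r = 270 with f(r) ≡ 0 mod 13^3.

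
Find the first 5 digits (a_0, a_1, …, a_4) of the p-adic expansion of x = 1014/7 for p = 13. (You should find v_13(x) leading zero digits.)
(a_0, …, a_4) = (0, 0, 12, 1, 11)

v_13(1014/7) = 2, so a_0 = ... = a_1 = 0. Factor out: x = 13^2 · u with u = 6/7 a unit in ℤ_13. Expand u iteratively via a_{v+i} = u_i mod 13, u_{i+1} = (u_i − a_{v+i})/13:
  u_0 = 6/7;  a_2 = 12;  u_1 = (u_0 − 12)/13 = -6/7
  u_1 = -6/7;  a_3 = 1;  u_2 = (u_1 − 1)/13 = -1/7
  u_2 = -1/7;  a_4 = 11;  u_3 = (u_2 − 11)/13 = -6/7
Digits: (0, 0, 12, 1, 11).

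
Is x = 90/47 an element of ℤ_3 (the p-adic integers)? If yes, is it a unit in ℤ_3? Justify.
x ∈ ℤ_3 but not a unit; v_3(x) = 2 > 0

ℤ_3 = {x ∈ ℚ_3 : v_3(x) ≥ 0} and ℤ_3^× = {x ∈ ℤ_3 : v_3(x) = 0}. Here v_3(90/47) = v_3(num) − v_3(den) = 2; compare against these criteria.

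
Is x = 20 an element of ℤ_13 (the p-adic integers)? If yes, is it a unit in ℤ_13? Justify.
x ∈ ℤ_13^× (unit); v_13(x) = 0

ℤ_13 = {x ∈ ℚ_13 : v_13(x) ≥ 0} and ℤ_13^× = {x ∈ ℤ_13 : v_13(x) = 0}. Here v_13(20) = v_13(num) − v_13(den) = 0; compare against these criteria.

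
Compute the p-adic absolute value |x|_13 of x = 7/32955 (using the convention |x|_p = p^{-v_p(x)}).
|7/32955|_13 = 2197

Step 1 — compute v_13(x) by factoring powers of 13 out of the numerator and denominator: v_13(7/32955) = -3. Step 2 — apply |x|_p = p^{-v_p(x)} = 13^{3} = 2197.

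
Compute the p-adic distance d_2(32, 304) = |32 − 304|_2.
d_2(32, 304) = 1/16

Step 1 — x − y = 32 − 304 = -272. Step 2 — v_2(-272) = 4 (factor: -272 = −(2^4 · 17); the sign does not affect v_p). Step 3 — |x − y|_2 = 2^{-4} = 1/16.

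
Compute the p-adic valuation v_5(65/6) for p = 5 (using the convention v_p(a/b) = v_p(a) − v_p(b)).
v_5(65/6) = 1

Factor powers of 5 from the numerator and denominator of the reduced fraction: 65 = 5^1 · 13 and 6 = 5^0 · 6. Apply v_p(a/b) = v_p(a) − v_p(b): v_5(65/6) = 1 − 0 = 1.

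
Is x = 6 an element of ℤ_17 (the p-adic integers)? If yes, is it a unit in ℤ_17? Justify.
x ∈ ℤ_17^× (unit); v_17(x) = 0

ℤ_17 = {x ∈ ℚ_17 : v_17(x) ≥ 0} and ℤ_17^× = {x ∈ ℤ_17 : v_17(x) = 0}. Here v_17(6) = v_17(num) − v_17(den) = 0; compare against these criteria.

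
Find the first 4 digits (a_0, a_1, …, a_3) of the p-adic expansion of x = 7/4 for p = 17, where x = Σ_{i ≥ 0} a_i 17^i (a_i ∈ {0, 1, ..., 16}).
(a_0, …, a_3) = (6, 4, 4, 4)

v_17(7/4) = 0 (numerator and denominator both coprime to 17), so x ∈ ℤ_17^×. Compute digits iteratively via a_i = x_i mod 17, x_{i+1} = (x_i − a_i)/17, with x_0 = x:
  x_0 = 7/4;  a_0 = 6;  x_1 = (x_0 − 6)/17 = -1/4
  x_1 = -1/4;  a_1 = 4;  x_2 = (x_1 − 4)/17 = -1/4
  x_2 = -1/4;  a_2 = 4;  x_3 = (x_2 − 4)/17 = -1/4
  x_3 = -1/4;  a_3 = 4;  x_4 = (x_3 − 4)/17 = -1/4
Digits: (6, 4, 4, 4).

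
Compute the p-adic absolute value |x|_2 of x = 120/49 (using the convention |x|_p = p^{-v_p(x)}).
|120/49|_2 = 1/8

Step 1 — compute v_2(x) by factoring powers of 2 out of the numerator and denominator: v_2(120/49) = 3. Step 2 — apply |x|_p = p^{-v_p(x)} = 2^{-3} = 1/8.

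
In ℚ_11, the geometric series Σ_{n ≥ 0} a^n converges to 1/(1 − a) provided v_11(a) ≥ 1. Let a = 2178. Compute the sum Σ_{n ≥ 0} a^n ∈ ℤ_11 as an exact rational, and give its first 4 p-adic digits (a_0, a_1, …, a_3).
Σ a^n = 1/(1 − a) = -1/2177;  first 4 digits = (1, 0, 7, 1)

v_11(a) = 2 ≥ 1, so the series converges in ℤ_11 to 1/(1 − a) = 1/(1 − 2178) = -1/2177. Expand this rational in ℤ_11: compute digits iteratively via d_i = x_i mod 11, x_{i+1} = (x_i − d_i)/11. The first 4 digits are (1, 0, 7, 1).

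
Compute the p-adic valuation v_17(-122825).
v_17(-122825) = 3

v_17(n) is the largest exponent k such that 17^k divides n. Factor out: -122825 = -17^3 · 25. (Sign doesn't affect v_p.) So v_17(-122825) = 3.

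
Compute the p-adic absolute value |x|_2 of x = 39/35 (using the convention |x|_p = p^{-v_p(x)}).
|39/35|_2 = 1

Step 1 — compute v_2(x) by factoring powers of 2 out of the numerator and denominator: v_2(39/35) = 0. Step 2 — apply |x|_p = p^{-v_p(x)} = 2^{0} = 1.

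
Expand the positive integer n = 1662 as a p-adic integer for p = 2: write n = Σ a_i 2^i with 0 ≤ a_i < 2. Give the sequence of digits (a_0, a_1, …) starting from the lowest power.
(a_0, a_1, …) = (0, 1, 1, 1, 1, 1, 1, 0, 0, 1, 1)

Repeated division by 2 gives the digits low-to-high: 1662 = 1·2^1 + 1·2^2 + 1·2^3 + 1·2^4 + 1·2^5 + 1·2^6 + 1·2^9 + 1·2^10. Digit sequence: (0, 1, 1, 1, 1, 1, 1, 0, 0, 1, 1).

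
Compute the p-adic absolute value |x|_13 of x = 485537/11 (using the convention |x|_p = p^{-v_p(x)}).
|485537/11|_13 = 1/28561

Step 1 — compute v_13(x) by factoring powers of 13 out of the numerator and denominator: v_13(485537/11) = 4. Step 2 — apply |x|_p = p^{-v_p(x)} = 13^{-4} = 1/28561.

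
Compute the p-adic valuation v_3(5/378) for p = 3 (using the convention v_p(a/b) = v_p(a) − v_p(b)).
v_3(5/378) = -3

Factor powers of 3 from the numerator and denominator of the reduced fraction: 5 = 3^0 · 5 and 378 = 3^3 · 14. Apply v_p(a/b) = v_p(a) − v_p(b): v_3(5/378) = 0 − 3 = -3.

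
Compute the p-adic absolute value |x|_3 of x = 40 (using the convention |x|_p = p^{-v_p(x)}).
|40|_3 = 1

Step 1 — compute v_3(x) by factoring powers of 3 out of the numerator and denominator: v_3(40) = 0. Step 2 — apply |x|_p = p^{-v_p(x)} = 3^{0} = 1.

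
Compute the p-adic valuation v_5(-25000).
v_5(-25000) = 5

v_5(n) is the largest exponent k such that 5^k divides n. Factor out: -25000 = -5^5 · 8. (Sign doesn't affect v_p.) So v_5(-25000) = 5.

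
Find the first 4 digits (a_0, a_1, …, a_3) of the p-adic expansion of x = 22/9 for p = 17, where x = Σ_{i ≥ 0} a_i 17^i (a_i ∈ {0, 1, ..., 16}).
(a_0, …, a_3) = (10, 9, 7, 9)

v_17(22/9) = 0 (numerator and denominator both coprime to 17), so x ∈ ℤ_17^×. Compute digits iteratively via a_i = x_i mod 17, x_{i+1} = (x_i − a_i)/17, with x_0 = x:
  x_0 = 22/9;  a_0 = 10;  x_1 = (x_0 − 10)/17 = -4/9
  x_1 = -4/9;  a_1 = 9;  x_2 = (x_1 − 9)/17 = -5/9
  x_2 = -5/9;  a_2 = 7;  x_3 = (x_2 − 7)/17 = -4/9
  x_3 = -4/9;  a_3 = 9;  x_4 = (x_3 − 9)/17 = -5/9
Digits: (10, 9, 7, 9).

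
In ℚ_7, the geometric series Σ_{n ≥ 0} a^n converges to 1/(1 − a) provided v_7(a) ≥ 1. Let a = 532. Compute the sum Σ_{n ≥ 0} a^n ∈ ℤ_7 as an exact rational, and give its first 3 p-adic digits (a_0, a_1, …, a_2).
Σ a^n = 1/(1 − a) = -1/531;  first 3 digits = (1, 6, 4)

v_7(a) = 1 ≥ 1, so the series converges in ℤ_7 to 1/(1 − a) = 1/(1 − 532) = -1/531. Expand this rational in ℤ_7: compute digits iteratively via d_i = x_i mod 7, x_{i+1} = (x_i − d_i)/7. The first 3 digits are (1, 6, 4).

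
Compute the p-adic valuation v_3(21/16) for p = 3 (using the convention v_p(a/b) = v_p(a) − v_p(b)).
v_3(21/16) = 1

Factor powers of 3 from the numerator and denominator of the reduced fraction: 21 = 3^1 · 7 and 16 = 3^0 · 16. Apply v_p(a/b) = v_p(a) − v_p(b): v_3(21/16) = 1 − 0 = 1.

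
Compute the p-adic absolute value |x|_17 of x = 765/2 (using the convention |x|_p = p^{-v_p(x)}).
|765/2|_17 = 1/17

Step 1 — compute v_17(x) by factoring powers of 17 out of the numerator and denominator: v_17(765/2) = 1. Step 2 — apply |x|_p = p^{-v_p(x)} = 17^{-1} = 1/17.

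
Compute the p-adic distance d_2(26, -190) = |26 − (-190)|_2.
d_2(26, -190) = 1/8

Step 1 — x − y = 26 − (-190) = 216. Step 2 — v_2(216) = 3 (factor: 216 = (2^3 · 27); the sign does not affect v_p). Step 3 — |x − y|_2 = 2^{-3} = 1/8.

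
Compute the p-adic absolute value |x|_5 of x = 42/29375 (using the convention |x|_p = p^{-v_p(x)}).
|42/29375|_5 = 625

Step 1 — compute v_5(x) by factoring powers of 5 out of the numerator and denominator: v_5(42/29375) = -4. Step 2 — apply |x|_p = p^{-v_p(x)} = 5^{4} = 625.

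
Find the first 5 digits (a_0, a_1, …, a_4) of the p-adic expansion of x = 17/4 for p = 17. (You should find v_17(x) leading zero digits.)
(a_0, …, a_4) = (0, 13, 12, 12, 12)

v_17(17/4) = 1, so a_0 = ... = a_0 = 0. Factor out: x = 17^1 · u with u = 1/4 a unit in ℤ_17. Expand u iteratively via a_{v+i} = u_i mod 17, u_{i+1} = (u_i − a_{v+i})/17:
  u_0 = 1/4;  a_1 = 13;  u_1 = (u_0 − 13)/17 = -3/4
  u_1 = -3/4;  a_2 = 12;  u_2 = (u_1 − 12)/17 = -3/4
  u_2 = -3/4;  a_3 = 12;  u_3 = (u_2 − 12)/17 = -3/4
  u_3 = -3/4;  a_4 = 12;  u_4 = (u_3 − 12)/17 = -3/4
Digits: (0, 13, 12, 12, 12).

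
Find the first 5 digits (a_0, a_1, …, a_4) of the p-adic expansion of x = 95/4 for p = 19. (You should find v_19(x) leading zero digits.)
(a_0, …, a_4) = (0, 6, 14, 4, 14)

v_19(95/4) = 1, so a_0 = ... = a_0 = 0. Factor out: x = 19^1 · u with u = 5/4 a unit in ℤ_19. Expand u iteratively via a_{v+i} = u_i mod 19, u_{i+1} = (u_i − a_{v+i})/19:
  u_0 = 5/4;  a_1 = 6;  u_1 = (u_0 − 6)/19 = -1/4
  u_1 = -1/4;  a_2 = 14;  u_2 = (u_1 − 14)/19 = -3/4
  u_2 = -3/4;  a_3 = 4;  u_3 = (u_2 − 4)/19 = -1/4
  u_3 = -1/4;  a_4 = 14;  u_4 = (u_3 − 14)/19 = -3/4
Digits: (0, 6, 14, 4, 14).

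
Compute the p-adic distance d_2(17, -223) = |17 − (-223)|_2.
d_2(17, -223) = 1/16

Step 1 — x − y = 17 − (-223) = 240. Step 2 — v_2(240) = 4 (factor: 240 = (2^4 · 15); the sign does not affect v_p). Step 3 — |x − y|_2 = 2^{-4} = 1/16.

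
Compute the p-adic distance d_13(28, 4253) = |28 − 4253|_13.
d_13(28, 4253) = 1/169

Step 1 — x − y = 28 − 4253 = -4225. Step 2 — v_13(-4225) = 2 (factor: -4225 = −(13^2 · 25); the sign does not affect v_p). Step 3 — |x − y|_13 = 13^{-2} = 1/169.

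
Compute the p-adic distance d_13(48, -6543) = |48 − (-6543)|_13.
d_13(48, -6543) = 1/2197

Step 1 — x − y = 48 − (-6543) = 6591. Step 2 — v_13(6591) = 3 (factor: 6591 = (13^3 · 3); the sign does not affect v_p). Step 3 — |x − y|_13 = 13^{-3} = 1/2197.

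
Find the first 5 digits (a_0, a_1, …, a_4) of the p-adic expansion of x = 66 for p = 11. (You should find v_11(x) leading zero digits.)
(a_0, …, a_4) = (0, 6, 0, 0, 0)

v_11(66) = 1, so a_0 = ... = a_0 = 0. Factor out: x = 11^1 · u with u = 6 a unit in ℤ_11. Expand u iteratively via a_{v+i} = u_i mod 11, u_{i+1} = (u_i − a_{v+i})/11:
  u_0 = 6;  a_1 = 6;  u_1 = (u_0 − 6)/11 = 0
  u_1 = 0;  a_2 = 0;  u_2 = (u_1 − 0)/11 = 0
  u_2 = 0;  a_3 = 0;  u_3 = (u_2 − 0)/11 = 0
  u_3 = 0;  a_4 = 0;  u_4 = (u_3 − 0)/11 = 0
Digits: (0, 6, 0, 0, 0).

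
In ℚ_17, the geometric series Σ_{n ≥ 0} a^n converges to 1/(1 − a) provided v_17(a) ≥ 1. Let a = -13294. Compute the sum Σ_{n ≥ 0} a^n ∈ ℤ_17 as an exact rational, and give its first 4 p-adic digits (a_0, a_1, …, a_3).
Σ a^n = 1/(1 − a) = 1/13295;  first 4 digits = (1, 0, 5, 14)

v_17(a) = 2 ≥ 1, so the series converges in ℤ_17 to 1/(1 − a) = 1/(1 − (-13294)) = 1/13295. Expand this rational in ℤ_17: compute digits iteratively via d_i = x_i mod 17, x_{i+1} = (x_i − d_i)/17. The first 4 digits are (1, 0, 5, 14).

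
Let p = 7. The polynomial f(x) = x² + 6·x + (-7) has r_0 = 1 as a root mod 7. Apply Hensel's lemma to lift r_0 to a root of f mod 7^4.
r_3 = 1 (mod 2401)

Hensel: r_{i+1} = r_i − f(r_i)·(f′(r_i))^{-1} mod 7^{i+2}, f′(x) = 2x + 6. Iterate:
  r_0 = 1 (mod 7)
  r_1 = 1 (mod 49)
  r_2 = 1 (mod 343)
  r_3 = 1 (mod 2401)
Final: r = 1 satisfies f(r) ≡ 0 mod 7^4.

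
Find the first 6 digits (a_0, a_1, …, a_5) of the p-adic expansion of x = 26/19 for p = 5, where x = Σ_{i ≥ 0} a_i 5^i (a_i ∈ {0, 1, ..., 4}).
(a_0, …, a_5) = (4, 0, 2, 3, 3, 4)

v_5(26/19) = 0 (numerator and denominator both coprime to 5), so x ∈ ℤ_5^×. Compute digits iteratively via a_i = x_i mod 5, x_{i+1} = (x_i − a_i)/5, with x_0 = x:
  x_0 = 26/19;  a_0 = 4;  x_1 = (x_0 − 4)/5 = -10/19
  x_1 = -10/19;  a_1 = 0;  x_2 = (x_1 − 0)/5 = -2/19
  x_2 = -2/19;  a_2 = 2;  x_3 = (x_2 − 2)/5 = -8/19
  x_3 = -8/19;  a_3 = 3;  x_4 = (x_3 − 3)/5 = -13/19
  x_4 = -13/19;  a_4 = 3;  x_5 = (x_4 − 3)/5 = -14/19
  x_5 = -14/19;  a_5 = 4;  x_6 = (x_5 − 4)/5 = -18/19
Digits: (4, 0, 2, 3, 3, 4).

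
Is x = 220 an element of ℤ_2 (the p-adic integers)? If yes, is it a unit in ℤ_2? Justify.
x ∈ ℤ_2 but not a unit; v_2(x) = 2 > 0

ℤ_2 = {x ∈ ℚ_2 : v_2(x) ≥ 0} and ℤ_2^× = {x ∈ ℤ_2 : v_2(x) = 0}. Here v_2(220) = v_2(num) − v_2(den) = 2; compare against these criteria.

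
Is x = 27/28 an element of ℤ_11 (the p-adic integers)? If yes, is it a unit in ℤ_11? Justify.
x ∈ ℤ_11^× (unit); v_11(x) = 0

ℤ_11 = {x ∈ ℚ_11 : v_11(x) ≥ 0} and ℤ_11^× = {x ∈ ℤ_11 : v_11(x) = 0}. Here v_11(27/28) = v_11(num) − v_11(den) = 0; compare against these criteria.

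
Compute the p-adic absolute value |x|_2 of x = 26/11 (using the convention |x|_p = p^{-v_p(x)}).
|26/11|_2 = 1/2

Step 1 — compute v_2(x) by factoring powers of 2 out of the numerator and denominator: v_2(26/11) = 1. Step 2 — apply |x|_p = p^{-v_p(x)} = 2^{-1} = 1/2.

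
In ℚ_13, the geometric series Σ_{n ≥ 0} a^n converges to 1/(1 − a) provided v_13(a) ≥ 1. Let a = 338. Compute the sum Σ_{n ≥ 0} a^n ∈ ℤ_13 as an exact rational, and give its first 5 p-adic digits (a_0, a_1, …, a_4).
Σ a^n = 1/(1 − a) = -1/337;  first 5 digits = (1, 0, 2, 0, 4)

v_13(a) = 2 ≥ 1, so the series converges in ℤ_13 to 1/(1 − a) = 1/(1 − 338) = -1/337. Expand this rational in ℤ_13: compute digits iteratively via d_i = x_i mod 13, x_{i+1} = (x_i − d_i)/13. The first 5 digits are (1, 0, 2, 0, 4).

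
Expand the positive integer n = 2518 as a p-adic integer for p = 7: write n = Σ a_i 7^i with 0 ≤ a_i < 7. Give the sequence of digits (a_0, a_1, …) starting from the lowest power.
(a_0, a_1, …) = (5, 2, 2, 0, 1)

Repeated division by 7 gives the digits low-to-high: 2518 = 5 + 2·7^1 + 2·7^2 + 1·7^4. Digit sequence: (5, 2, 2, 0, 1).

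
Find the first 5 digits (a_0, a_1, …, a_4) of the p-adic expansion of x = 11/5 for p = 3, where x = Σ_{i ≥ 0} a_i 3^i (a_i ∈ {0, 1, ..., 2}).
(a_0, …, a_4) = (1, 1, 1, 2, 1)

v_3(11/5) = 0 (numerator and denominator both coprime to 3), so x ∈ ℤ_3^×. Compute digits iteratively via a_i = x_i mod 3, x_{i+1} = (x_i − a_i)/3, with x_0 = x:
  x_0 = 11/5;  a_0 = 1;  x_1 = (x_0 − 1)/3 = 2/5
  x_1 = 2/5;  a_1 = 1;  x_2 = (x_1 − 1)/3 = -1/5
  x_2 = -1/5;  a_2 = 1;  x_3 = (x_2 − 1)/3 = -2/5
  x_3 = -2/5;  a_3 = 2;  x_4 = (x_3 − 2)/3 = -4/5
  x_4 = -4/5;  a_4 = 1;  x_5 = (x_4 − 1)/3 = -3/5
Digits: (1, 1, 1, 2, 1).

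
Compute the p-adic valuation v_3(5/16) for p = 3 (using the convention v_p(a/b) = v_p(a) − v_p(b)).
v_3(5/16) = 0

Factor powers of 3 from the numerator and denominator of the reduced fraction: 5 = 3^0 · 5 and 16 = 3^0 · 16. Apply v_p(a/b) = v_p(a) − v_p(b): v_3(5/16) = 0 − 0 = 0.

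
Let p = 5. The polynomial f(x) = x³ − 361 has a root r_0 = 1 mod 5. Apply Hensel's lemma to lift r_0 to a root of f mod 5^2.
r_1 = 21 (mod 25)

Hensel: r_{i+1} = r_i − f(r_i)/f′(r_i) mod 5^{i+2}, where f′(x) = 3x². Iterate:
  r_0 = 1 (mod 5)
  r_1 = 21 (mod 25)
Final: r = 21 with f(r) ≡ 0 mod 5^2.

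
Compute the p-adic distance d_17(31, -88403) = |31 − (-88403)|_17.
d_17(31, -88403) = 1/4913

Step 1 — x − y = 31 − (-88403) = 88434. Step 2 — v_17(88434) = 3 (factor: 88434 = (17^3 · 18); the sign does not affect v_p). Step 3 — |x − y|_17 = 17^{-3} = 1/4913.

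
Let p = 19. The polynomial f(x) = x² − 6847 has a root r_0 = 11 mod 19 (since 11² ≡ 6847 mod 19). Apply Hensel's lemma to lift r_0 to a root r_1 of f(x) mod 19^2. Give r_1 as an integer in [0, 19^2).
r_1 = 87 (mod 361)

Hensel's recurrence: r_{i+1} = r_i − f(r_i)·(f′(r_i))^{-1} mod 19^{i+2}, with f′(x) = 2x. Iterate:
  r_0 = 11 (mod 19)
  r_1 = 87 (mod 361)
Final: r_1 = 87, and one checks f(r_1) ≡ 0 mod 19^2.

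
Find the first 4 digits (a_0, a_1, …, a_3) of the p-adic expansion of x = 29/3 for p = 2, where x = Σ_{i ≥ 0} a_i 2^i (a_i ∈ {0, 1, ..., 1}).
(a_0, …, a_3) = (1, 1, 1, 1)

v_2(29/3) = 0 (numerator and denominator both coprime to 2), so x ∈ ℤ_2^×. Compute digits iteratively via a_i = x_i mod 2, x_{i+1} = (x_i − a_i)/2, with x_0 = x:
  x_0 = 29/3;  a_0 = 1;  x_1 = (x_0 − 1)/2 = 13/3
  x_1 = 13/3;  a_1 = 1;  x_2 = (x_1 − 1)/2 = 5/3
  x_2 = 5/3;  a_2 = 1;  x_3 = (x_2 − 1)/2 = 1/3
  x_3 = 1/3;  a_3 = 1;  x_4 = (x_3 − 1)/2 = -1/3
Digits: (1, 1, 1, 1).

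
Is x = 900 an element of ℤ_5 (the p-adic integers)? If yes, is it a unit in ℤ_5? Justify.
x ∈ ℤ_5 but not a unit; v_5(x) = 2 > 0

ℤ_5 = {x ∈ ℚ_5 : v_5(x) ≥ 0} and ℤ_5^× = {x ∈ ℤ_5 : v_5(x) = 0}. Here v_5(900) = v_5(num) − v_5(den) = 2; compare against these criteria.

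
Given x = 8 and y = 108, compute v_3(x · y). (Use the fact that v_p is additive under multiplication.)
v_3(864) = 3

v_p(x) = 0 (factor: 8 = 3^0 · 8); v_p(y) = 3 (factor: 108 = 3^3 · 4). Additivity: v_p(xy) = v_p(x) + v_p(y) = 0 + 3 = 3. (Direct check: xy = 864 = 3^3 · (32).)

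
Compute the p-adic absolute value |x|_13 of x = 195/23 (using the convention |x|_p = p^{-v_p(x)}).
|195/23|_13 = 1/13

Step 1 — compute v_13(x) by factoring powers of 13 out of the numerator and denominator: v_13(195/23) = 1. Step 2 — apply |x|_p = p^{-v_p(x)} = 13^{-1} = 1/13.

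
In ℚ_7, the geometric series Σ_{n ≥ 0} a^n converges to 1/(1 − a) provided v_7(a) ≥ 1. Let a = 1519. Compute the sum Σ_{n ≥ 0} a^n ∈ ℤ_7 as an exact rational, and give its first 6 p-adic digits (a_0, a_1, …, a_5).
Σ a^n = 1/(1 − a) = -1/1518;  first 6 digits = (1, 0, 3, 4, 2, 4)

v_7(a) = 2 ≥ 1, so the series converges in ℤ_7 to 1/(1 − a) = 1/(1 − 1519) = -1/1518. Expand this rational in ℤ_7: compute digits iteratively via d_i = x_i mod 7, x_{i+1} = (x_i − d_i)/7. The first 6 digits are (1, 0, 3, 4, 2, 4).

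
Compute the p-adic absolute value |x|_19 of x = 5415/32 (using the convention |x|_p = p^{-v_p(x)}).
|5415/32|_19 = 1/361

Step 1 — compute v_19(x) by factoring powers of 19 out of the numerator and denominator: v_19(5415/32) = 2. Step 2 — apply |x|_p = p^{-v_p(x)} = 19^{-2} = 1/361.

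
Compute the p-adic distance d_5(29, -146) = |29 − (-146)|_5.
d_5(29, -146) = 1/25

Step 1 — x − y = 29 − (-146) = 175. Step 2 — v_5(175) = 2 (factor: 175 = (5^2 · 7); the sign does not affect v_p). Step 3 — |x − y|_5 = 5^{-2} = 1/25.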